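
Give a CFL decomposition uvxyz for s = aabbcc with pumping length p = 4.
u='a', v='a', x='bb', y='c', z='c'

For s = aabbcc with pumping length p = 4:

One valid decomposition:
- u = 'a'
- v = 'a'
- x = 'bb'
- y = 'c'
- z = 'c'

Verification:
- uvxyz = 'a' + 'a' + 'bb' + 'c' + 'c' = aabbcc ✓
- |vxy| = |'abbc'| = 4 ≤ 4 ✓
- |vy| = |'ac'| = 2 > 0 ✓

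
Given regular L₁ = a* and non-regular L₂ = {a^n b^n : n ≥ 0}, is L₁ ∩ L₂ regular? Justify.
Yes — L₁ ∩ L₂ is regular.

A string of a* contains no b's, and the only string of {a^n b^n} with no b's is ε (n = 0). So L₁ ∩ L₂ = {ε}, a finite language, which is regular.

Note that the bare facts "L₁ regular, L₂ non-regular" do not settle the question by themselves: the closure of regular languages under ∪, ∩, complement and difference applies only when BOTH operands are regular. With a non-regular operand the result can come out regular or non-regular depending on the specific languages, so one has to work out L₁ ∩ L₂ for this particular pair, as above.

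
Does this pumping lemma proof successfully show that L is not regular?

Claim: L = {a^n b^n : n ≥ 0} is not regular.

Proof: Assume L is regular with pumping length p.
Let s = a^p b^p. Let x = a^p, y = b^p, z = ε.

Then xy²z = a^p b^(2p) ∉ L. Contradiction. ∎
The proof is INCORRECT.

Error: The decomposition violates |xy| ≤ p.
With x = a^p and y = b^p, we have |xy| = 2p > p.
The pumping lemma requires |xy| ≤ p, so y must be within the first p characters.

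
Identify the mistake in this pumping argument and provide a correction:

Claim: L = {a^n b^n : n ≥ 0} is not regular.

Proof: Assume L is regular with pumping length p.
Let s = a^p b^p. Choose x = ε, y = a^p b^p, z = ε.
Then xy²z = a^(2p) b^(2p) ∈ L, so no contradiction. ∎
Error: The decomposition violates |xy| ≤ p. With y = a^p b^p, |xy| = |y| = 2p > p. (The proof also miscomputes xy²z, which would be a^p b^p a^p b^p rather than a^(2p) b^(2p), and it wrongly treats one harmless decomposition as settling the matter — the prover does not get to choose the decomposition.)

Correction: The pumping lemma requires |xy| ≤ p, and the argument must handle every decomposition satisfying |xy| ≤ p, |y| ≥ 1. Since s starts with p a's, any such y consists only of a's, say y = a^k with k ≥ 1. Then xy²z = a^(p+k) b^p has unequal numbers of a's and b's, so xy²z ∉ L — the required contradiction.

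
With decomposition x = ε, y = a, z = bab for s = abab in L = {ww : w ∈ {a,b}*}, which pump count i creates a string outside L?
i = 3

xy³z = ε · aaa · bab = aaabab; aaabab has length 6; its halves are aaa and bab, which differ, so it is not in L.
(Other choices also work, e.g. i = 0, 2; only i = 1 is guaranteed to stay in L since xy¹z = s.)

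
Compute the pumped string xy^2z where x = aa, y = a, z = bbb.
aaaabbb

Given x = 'aa', y = 'a', z = 'bbb' and i = 2:

xy^2z = x + y·y·...·y (2 times) + z
       = 'aa' + 'a'^2 + 'bbb'
       = 'aa' + 'aa' + 'bbb'
       = 'aaaabbb'

The pumped string is 'aaaabbb' with length 7.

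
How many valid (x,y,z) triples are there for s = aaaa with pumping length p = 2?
3

For s = 'aaaa' with pumping length p = 2:

Constraints: |xy| ≤ 2, |y| > 0

Valid decompositions (|xy| ≤ p, |y| ≥ 1):
  • x='', y='a', z='aaa'
  • x='a', y='a', z='aa'
  • x='', y='aa', z='aa'

Total count: 3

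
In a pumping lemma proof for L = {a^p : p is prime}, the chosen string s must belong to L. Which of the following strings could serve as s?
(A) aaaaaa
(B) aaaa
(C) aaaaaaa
(C) aaaaaaa

The pumping lemma is applied to a string s that lies in L, so first check membership of each option:
- (A) aaaaaa has length 6 = 2 × 3, which is not prime, so it is not in L ✗
- (B) aaaa has length 4 = 2 × 2, which is not prime, so it is not in L ✗
- (C) aaaaaaa has length 7, which is prime, so it is in L ✓

Only (C) aaaaaaa is in L, so it is the only candidate that could play the role of s.
(In a complete proof one picks s in terms of the pumping length p so that |s| ≥ p is guaranteed; a fixed string like aaaaaaa illustrates the shape of such an s.)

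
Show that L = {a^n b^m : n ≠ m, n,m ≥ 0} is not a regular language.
Assume for contradiction that L is regular, and let p ≥ 1 be the pumping length given by the pumping lemma.
Choose s = a^p b^(p + p!). Then s ∈ L because p ≠ p + p! (as p! ≥ 1), and |s| ≥ p.
By the pumping lemma, s = xyz for some x, y, z with |xy| ≤ p, |y| ≥ 1, and xy^i z ∈ L for every i ≥ 0.
Since |xy| ≤ p and the first p symbols of s are all a's, y = a^k for some k with 1 ≤ k ≤ p.
For every i ≥ 0, xy^i z = a^(p + (i − 1)k) b^(p + p!).

Because 1 ≤ k ≤ p, k divides p!. Let t = p!/k (a positive integer) and take i = t + 1.
Then the number of a's is p + tk = p + p!, which equals the number of b's.
So xy^(t+1) z = a^(p + p!) b^(p + p!) has equally many a's and b's and is NOT in L.

This contradicts the pumping lemma, which requires xy^i z ∈ L for all i ≥ 0.
Hence L = {a^n b^m : n ≠ m, n,m ≥ 0} is not regular. ∎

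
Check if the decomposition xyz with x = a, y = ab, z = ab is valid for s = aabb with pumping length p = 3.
Violated: xyz = s

The decomposition x = a, y = ab, z = ab for s = aabb with p = 3
violates the constraint: xyz = s

xyz = 'a' + 'ab' + 'ab' = 'aabab' ≠ 'aabb' = s. The decomposition doesn't reconstruct s.

Pumping lemma constraints:
1. xyz = s (decomposition is valid)
2. |xy| ≤ p
3. |y| > 0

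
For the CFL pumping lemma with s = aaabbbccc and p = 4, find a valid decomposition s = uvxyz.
u='aa', v='a', x='bb', y='b', z='ccc'

For s = aaabbbccc with pumping length p = 4:

One valid decomposition:
- u = 'aa'
- v = 'a'
- x = 'bb'
- y = 'b'
- z = 'ccc'

Verification:
- uvxyz = 'aa' + 'a' + 'bb' + 'b' + 'ccc' = aaabbbccc ✓
- |vxy| = |'abbb'| = 4 ≤ 4 ✓
- |vy| = |'ab'| = 2 > 0 ✓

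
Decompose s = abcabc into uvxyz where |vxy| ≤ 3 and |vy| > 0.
u='ab', v='c', x='a', y='b', z='c'

For s = abcabc with pumping length p = 3:

One valid decomposition:
- u = 'ab'
- v = 'c'
- x = 'a'
- y = 'b'
- z = 'c'

Verification:
- uvxyz = 'ab' + 'c' + 'a' + 'b' + 'c' = abcabc ✓
- |vxy| = |'cab'| = 3 ≤ 3 ✓
- |vy| = |'cb'| = 2 > 0 ✓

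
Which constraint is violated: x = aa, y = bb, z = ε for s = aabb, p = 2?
Violated: |xy| ≤ p

The decomposition x = aa, y = bb, z = ε for s = aabb with p = 2
violates the constraint: |xy| ≤ p

|xy| = |aabb| = 4 > 2 = p. The decomposition puts too many characters in xy.

Pumping lemma constraints:
1. xyz = s (decomposition is valid)
2. |xy| ≤ p
3. |y| > 0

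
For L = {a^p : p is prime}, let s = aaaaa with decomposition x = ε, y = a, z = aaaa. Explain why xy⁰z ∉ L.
xy⁰z = aaaa ∉ L

Pumping with i = 0 replaces y = a by y⁰ = ε:
- Original: s = xyz = aaaaa; aaaaa has length 5, which is prime, so it is in L
- Pumped: xy⁰z = ε · ε · aaaa = aaaa
- aaaa has length 4 = 2 × 2, which is not prime, so it is not in L

The pumping lemma would require xy⁰z ∈ L, so this decomposition yields a contradiction.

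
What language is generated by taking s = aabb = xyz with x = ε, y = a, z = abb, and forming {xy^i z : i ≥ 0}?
{xy^i z : i ≥ 0} = {a^(i+1) b^2 : i ≥ 0} = {abb, aabb, aaabb, ...}

With x = ε, y = a, z = abb: Starting with aabb and pumping the first 'a' (z = abb keeps the second 'a'), we get strings with i+1 a's followed by 2 b's for i = 0, 1, 2, ...; note bb is not produced because z always contributes one a.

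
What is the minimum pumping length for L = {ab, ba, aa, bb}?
p = 3

For a finite language L, the pumping lemma holds vacuously if p > max|s| for s ∈ L.

The longest string in L = {ab, ba, aa, bb} has length 2.
If p = 3, then no string s ∈ L has |s| ≥ p, so the condition is vacuously true.

The minimum pumping length is p = 3.

Why no smaller p works: for any p ≤ 2, the longest string s ∈ L has |s| = 2 ≥ p, so it would
have to be pumpable; but pumping up (i = 2, 3, ...) produces ever longer strings, which cannot all lie in the
finite language L. So the pumping property fails for every p ≤ 2.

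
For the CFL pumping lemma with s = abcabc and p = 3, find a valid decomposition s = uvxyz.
u='ab', v='c', x='a', y='b', z='c'

For s = abcabc with pumping length p = 3:

One valid decomposition:
- u = 'ab'
- v = 'c'
- x = 'a'
- y = 'b'
- z = 'c'

Verification:
- uvxyz = 'ab' + 'c' + 'a' + 'b' + 'c' = abcabc ✓
- |vxy| = |'cab'| = 3 ≤ 3 ✓
- |vy| = |'cb'| = 2 > 0 ✓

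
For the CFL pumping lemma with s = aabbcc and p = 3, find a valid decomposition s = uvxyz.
u='aa', v='b', x='b', y='c', z='c'

For s = aabbcc with pumping length p = 3:

One valid decomposition:
- u = 'aa'
- v = 'b'
- x = 'b'
- y = 'c'
- z = 'c'

Verification:
- uvxyz = 'aa' + 'b' + 'b' + 'c' + 'c' = aabbcc ✓
- |vxy| = |'bbc'| = 3 ≤ 3 ✓
- |vy| = |'bc'| = 2 > 0 ✓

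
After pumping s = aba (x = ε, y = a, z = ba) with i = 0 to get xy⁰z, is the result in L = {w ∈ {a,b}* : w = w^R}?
No

xy⁰z = ε · ε · ba = ba.
ba reversed is ab ≠ ba, so it is not a palindrome and is not in L.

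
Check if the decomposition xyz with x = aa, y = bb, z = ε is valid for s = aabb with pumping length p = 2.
Violated: |xy| ≤ p

The decomposition x = aa, y = bb, z = ε for s = aabb with p = 2
violates the constraint: |xy| ≤ p

|xy| = |aabb| = 4 > 2 = p. The decomposition puts too many characters in xy.

Pumping lemma constraints:
1. xyz = s (decomposition is valid)
2. |xy| ≤ p
3. |y| > 0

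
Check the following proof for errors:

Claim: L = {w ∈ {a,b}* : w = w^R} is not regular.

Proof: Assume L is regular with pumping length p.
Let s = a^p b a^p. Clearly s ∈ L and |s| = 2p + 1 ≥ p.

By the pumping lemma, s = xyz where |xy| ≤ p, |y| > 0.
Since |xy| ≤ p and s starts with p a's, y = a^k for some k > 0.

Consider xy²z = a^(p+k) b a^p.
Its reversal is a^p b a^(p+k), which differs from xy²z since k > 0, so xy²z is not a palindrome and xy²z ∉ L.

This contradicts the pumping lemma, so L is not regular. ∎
The proof is correct.

This proof is valid because:
1. s = a^p b a^p is in L and is chosen in terms of p, so |s| ≥ p holds for every p
2. The decomposition analysis is correct: |xy| ≤ p forces y to lie inside the leading a's
3. The contradiction is valid: a^(p+k) b a^p has more a's before the b than after it, so it is not a palindrome
4. The conclusion follows logically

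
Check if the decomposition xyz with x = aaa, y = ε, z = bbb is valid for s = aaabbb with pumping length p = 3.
Violated: |y| > 0

The decomposition x = aaa, y = ε, z = bbb for s = aaabbb with p = 3
violates the constraint: |y| > 0

|y| = 0, but the pumping lemma requires |y| > 0 (y must be non-empty).

Pumping lemma constraints:
1. xyz = s (decomposition is valid)
2. |xy| ≤ p
3. |y| > 0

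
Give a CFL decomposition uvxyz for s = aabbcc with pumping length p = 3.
u='aa', v='b', x='b', y='c', z='c'

For s = aabbcc with pumping length p = 3:

One valid decomposition:
- u = 'aa'
- v = 'b'
- x = 'b'
- y = 'c'
- z = 'c'

Verification:
- uvxyz = 'aa' + 'b' + 'b' + 'c' + 'c' = aabbcc ✓
- |vxy| = |'bbc'| = 3 ≤ 3 ✓
- |vy| = |'bc'| = 2 > 0 ✓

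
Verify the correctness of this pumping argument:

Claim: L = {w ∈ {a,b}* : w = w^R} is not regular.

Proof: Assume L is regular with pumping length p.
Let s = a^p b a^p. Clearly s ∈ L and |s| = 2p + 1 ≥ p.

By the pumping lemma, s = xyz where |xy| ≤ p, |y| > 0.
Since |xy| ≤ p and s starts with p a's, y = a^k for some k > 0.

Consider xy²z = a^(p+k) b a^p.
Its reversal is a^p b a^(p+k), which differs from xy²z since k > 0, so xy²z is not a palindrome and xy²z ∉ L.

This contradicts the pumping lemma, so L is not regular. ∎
The proof is correct.

This proof is valid because:
1. s = a^p b a^p is in L and is chosen in terms of p, so |s| ≥ p holds for every p
2. The decomposition analysis is correct: |xy| ≤ p forces y to lie inside the leading a's
3. The contradiction is valid: a^(p+k) b a^p has more a's before the b than after it, so it is not a palindrome
4. The conclusion follows logically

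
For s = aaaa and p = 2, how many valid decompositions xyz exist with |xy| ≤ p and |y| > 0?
3

For s = 'aaaa' with pumping length p = 2:

Constraints: |xy| ≤ 2, |y| > 0

Valid decompositions (|xy| ≤ p, |y| ≥ 1):
  • x='', y='a', z='aaa'
  • x='a', y='a', z='aa'
  • x='', y='aa', z='aa'

Total count: 3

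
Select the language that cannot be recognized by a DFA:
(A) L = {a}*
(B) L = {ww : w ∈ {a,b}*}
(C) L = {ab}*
(B) {ww : w ∈ {a,b}*}

(B) L = {ww : w ∈ {a,b}*} is NOT regular.

The pumping lemma can be used to prove this:
After pumping, the two halves no longer match

The other languages are regular because they can be recognized by finite automata.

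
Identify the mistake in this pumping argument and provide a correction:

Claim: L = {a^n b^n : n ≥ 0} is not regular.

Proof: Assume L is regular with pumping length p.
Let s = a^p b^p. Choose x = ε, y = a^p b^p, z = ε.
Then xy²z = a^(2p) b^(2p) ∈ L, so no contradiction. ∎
Error: The decomposition violates |xy| ≤ p. With y = a^p b^p, |xy| = |y| = 2p > p. (The proof also miscomputes xy²z, which would be a^p b^p a^p b^p rather than a^(2p) b^(2p), and it wrongly treats one harmless decomposition as settling the matter — the prover does not get to choose the decomposition.)

Correction: The pumping lemma requires |xy| ≤ p, and the argument must handle every decomposition satisfying |xy| ≤ p, |y| ≥ 1. Since s starts with p a's, any such y consists only of a's, say y = a^k with k ≥ 1. Then xy²z = a^(p+k) b^p has unequal numbers of a's and b's, so xy²z ∉ L — the required contradiction.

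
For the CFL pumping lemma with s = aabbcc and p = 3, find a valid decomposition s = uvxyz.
u='aa', v='b', x='b', y='c', z='c'

For s = aabbcc with pumping length p = 3:

One valid decomposition:
- u = 'aa'
- v = 'b'
- x = 'b'
- y = 'c'
- z = 'c'

Verification:
- uvxyz = 'aa' + 'b' + 'b' + 'c' + 'c' = aabbcc ✓
- |vxy| = |'bbc'| = 3 ≤ 3 ✓
- |vy| = |'bc'| = 2 > 0 ✓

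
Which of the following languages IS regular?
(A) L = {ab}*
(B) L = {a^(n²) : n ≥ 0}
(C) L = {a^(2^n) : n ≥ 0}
(A) {ab}*

(A) L = {ab}* is regular.

This can be recognized by a finite automaton (DFA/NFA).
Regular expressions like {ab}* define regular languages.

The other choices are not regular:
- {a^(n²) : n ≥ 0}: After pumping, length is no longer a perfect square
- {a^(2^n) : n ≥ 0}: After pumping, length is no longer a power of 2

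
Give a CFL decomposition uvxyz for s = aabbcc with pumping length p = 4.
u='a', v='a', x='bb', y='c', z='c'

For s = aabbcc with pumping length p = 4:

One valid decomposition:
- u = 'a'
- v = 'a'
- x = 'bb'
- y = 'c'
- z = 'c'

Verification:
- uvxyz = 'a' + 'a' + 'bb' + 'c' + 'c' = aabbcc ✓
- |vxy| = |'abbc'| = 4 ≤ 4 ✓
- |vy| = |'ac'| = 2 > 0 ✓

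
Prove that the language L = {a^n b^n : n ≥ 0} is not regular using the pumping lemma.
Assume for contradiction that L is regular, and let p ≥ 1 be the pumping length given by the pumping lemma.
Choose s = a^p b^p. Then s ∈ L and |s| = 2p ≥ p.
By the pumping lemma, s = xyz for some x, y, z with |xy| ≤ p, |y| ≥ 1, and xy^i z ∈ L for every i ≥ 0.
Since |xy| ≤ p and the first p symbols of s are all a's, we must have y = a^k for some k with 1 ≤ k ≤ p.

Take i = 0: xy⁰z = a^(p − k) b^p.
This string has p − k a's but p b's, and p − k < p because k ≥ 1. So xy⁰z ∉ L.

This contradicts the pumping lemma, which requires xy^i z ∈ L for all i ≥ 0.
Hence L = {a^n b^n : n ≥ 0} is not regular. ∎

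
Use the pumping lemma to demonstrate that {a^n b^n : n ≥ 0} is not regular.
Assume for contradiction that L is regular, and let p ≥ 1 be the pumping length given by the pumping lemma.
Choose s = a^p b^p. Then s ∈ L and |s| = 2p ≥ p.
By the pumping lemma, s = xyz for some x, y, z with |xy| ≤ p, |y| ≥ 1, and xy^i z ∈ L for every i ≥ 0.
Since |xy| ≤ p and the first p symbols of s are all a's, we must have y = a^k for some k with 1 ≤ k ≤ p.

Take i = 2: xy²z = a^(p + k) b^p.
This string has p + k a's but p b's, and p + k > p because k ≥ 1. So xy²z ∉ L.

This contradicts the pumping lemma, which requires xy^i z ∈ L for all i ≥ 0.
Hence L = {a^n b^n : n ≥ 0} is not regular. ∎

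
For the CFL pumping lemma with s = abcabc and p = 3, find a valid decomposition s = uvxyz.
u='ab', v='c', x='a', y='b', z='c'

For s = abcabc with pumping length p = 3:

One valid decomposition:
- u = 'ab'
- v = 'c'
- x = 'a'
- y = 'b'
- z = 'c'

Verification:
- uvxyz = 'ab' + 'c' + 'a' + 'b' + 'c' = abcabc ✓
- |vxy| = |'cab'| = 3 ≤ 3 ✓
- |vy| = |'cb'| = 2 > 0 ✓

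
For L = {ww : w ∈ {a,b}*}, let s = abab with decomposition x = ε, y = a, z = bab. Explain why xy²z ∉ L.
xy²z = aabab ∉ L

Pumping with i = 2 replaces y = a by y² = aa:
- Original: s = xyz = abab; abab splits into halves ab · ab, which are equal, so it is in L (w = ab)
- Pumped: xy²z = ε · aa · bab = aabab
- aabab has odd length 5, so it cannot be written as ww and is not in L

The pumping lemma would require xy²z ∈ L, so this decomposition yields a contradiction.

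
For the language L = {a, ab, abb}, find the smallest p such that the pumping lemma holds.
p = 4

For a finite language L, the pumping lemma holds vacuously if p > max|s| for s ∈ L.

The longest string in L = {a, ab, abb} has length 3.
If p = 4, then no string s ∈ L has |s| ≥ p, so the condition is vacuously true.

The minimum pumping length is p = 4.

Why no smaller p works: for any p ≤ 3, the longest string s ∈ L has |s| = 3 ≥ p, so it would
have to be pumpable; but pumping up (i = 2, 3, ...) produces ever longer strings, which cannot all lie in the
finite language L. So the pumping property fails for every p ≤ 3.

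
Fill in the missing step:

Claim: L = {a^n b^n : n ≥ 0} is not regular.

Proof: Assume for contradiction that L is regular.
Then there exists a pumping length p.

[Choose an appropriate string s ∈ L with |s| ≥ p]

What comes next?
s = a^p b^p

This string is in L (has equal a's and b's) and has length 2p ≥ p.
Any decomposition xyz with |xy| ≤ p means y consists only of a's,
so pumping will unbalance the counts.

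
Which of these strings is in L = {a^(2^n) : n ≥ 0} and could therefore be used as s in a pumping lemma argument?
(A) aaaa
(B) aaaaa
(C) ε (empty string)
(A) aaaa

The pumping lemma is applied to a string s that lies in L, so first check membership of each option:
- (A) aaaa has length 4 = 2^2, so it is in L ✓
- (B) aaaaa has length 5, strictly between 2^2 = 4 and 2^3 = 8, so it is not in L ✗
- (C) ε has length 0, which is not a power of 2, so it is not in L ✗

Only (A) aaaa is in L, so it is the only candidate that could play the role of s.
(In a complete proof one picks s in terms of the pumping length p so that |s| ≥ p is guaranteed; a fixed string like aaaa illustrates the shape of such an s.)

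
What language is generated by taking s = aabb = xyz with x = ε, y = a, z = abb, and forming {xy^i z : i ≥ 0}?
{xy^i z : i ≥ 0} = {a^(i+1) b^2 : i ≥ 0} = {abb, aabb, aaabb, ...}

With x = ε, y = a, z = abb: Starting with aabb and pumping the first 'a' (z = abb keeps the second 'a'), we get strings with i+1 a's followed by 2 b's for i = 0, 1, 2, ...; note bb is not produced because z always contributes one a.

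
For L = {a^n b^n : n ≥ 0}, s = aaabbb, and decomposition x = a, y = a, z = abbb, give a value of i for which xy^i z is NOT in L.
i = 0

xy⁰z = a · ε · abbb = aabbb; aabbb has 2 a's and 3 b's; 2 ≠ 3, so it is not in L.
(Other choices also work, e.g. i = 2, 3; only i = 1 is guaranteed to stay in L since xy¹z = s.)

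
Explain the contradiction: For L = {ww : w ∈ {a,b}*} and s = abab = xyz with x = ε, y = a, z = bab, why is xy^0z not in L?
xy⁰z = bab ∉ L

Pumping with i = 0 replaces y = a by y⁰ = ε:
- Original: s = xyz = abab; abab splits into halves ab · ab, which are equal, so it is in L (w = ab)
- Pumped: xy⁰z = ε · ε · bab = bab
- bab has odd length 3, so it cannot be written as ww and is not in L

The pumping lemma would require xy⁰z ∈ L, so this decomposition yields a contradiction.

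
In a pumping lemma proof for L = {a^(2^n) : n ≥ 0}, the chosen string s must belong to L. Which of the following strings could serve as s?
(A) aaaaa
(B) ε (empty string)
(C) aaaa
(C) aaaa

The pumping lemma is applied to a string s that lies in L, so first check membership of each option:
- (A) aaaaa has length 5, strictly between 2^2 = 4 and 2^3 = 8, so it is not in L ✗
- (B) ε has length 0, which is not a power of 2, so it is not in L ✗
- (C) aaaa has length 4 = 2^2, so it is in L ✓

Only (C) aaaa is in L, so it is the only candidate that could play the role of s.
(In a complete proof one picks s in terms of the pumping length p so that |s| ≥ p is guaranteed; a fixed string like aaaa illustrates the shape of such an s.)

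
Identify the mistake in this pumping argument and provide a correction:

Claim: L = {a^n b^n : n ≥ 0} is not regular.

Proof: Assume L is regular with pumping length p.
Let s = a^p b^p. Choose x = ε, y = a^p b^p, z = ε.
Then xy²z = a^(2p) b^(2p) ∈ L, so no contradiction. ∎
Error: The decomposition violates |xy| ≤ p. With y = a^p b^p, |xy| = |y| = 2p > p. (The proof also miscomputes xy²z, which would be a^p b^p a^p b^p rather than a^(2p) b^(2p), and it wrongly treats one harmless decomposition as settling the matter — the prover does not get to choose the decomposition.)

Correction: The pumping lemma requires |xy| ≤ p, and the argument must handle every decomposition satisfying |xy| ≤ p, |y| ≥ 1. Since s starts with p a's, any such y consists only of a's, say y = a^k with k ≥ 1. Then xy²z = a^(p+k) b^p has unequal numbers of a's and b's, so xy²z ∉ L — the required contradiction.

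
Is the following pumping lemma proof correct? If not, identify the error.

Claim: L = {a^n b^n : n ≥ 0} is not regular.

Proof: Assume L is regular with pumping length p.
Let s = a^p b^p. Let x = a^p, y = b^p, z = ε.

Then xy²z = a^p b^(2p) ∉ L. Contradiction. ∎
The proof is INCORRECT.

Error: The decomposition violates |xy| ≤ p.
With x = a^p and y = b^p, we have |xy| = 2p > p.
The pumping lemma requires |xy| ≤ p, so y must be within the first p characters.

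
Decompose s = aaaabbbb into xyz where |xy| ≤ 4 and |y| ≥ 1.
x = '', y = 'a', z = 'aaabbbb'

For s = aaaabbbb and p = 4, one valid decomposition is:
- x = '' (length 0)
- y = 'a' (length 1)
- z = 'aaabbbb' (length 7)

Verification:
- xyz = '' + 'a' + 'aaabbbb' = aaaabbbb ✓
- |xy| = 1 ≤ 4 ✓
- |y| = 1 > 0 ✓

All pumping lemma constraints are satisfied.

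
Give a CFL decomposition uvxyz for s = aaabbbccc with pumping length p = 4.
u='aa', v='a', x='bb', y='b', z='ccc'

For s = aaabbbccc with pumping length p = 4:

One valid decomposition:
- u = 'aa'
- v = 'a'
- x = 'bb'
- y = 'b'
- z = 'ccc'

Verification:
- uvxyz = 'aa' + 'a' + 'bb' + 'b' + 'ccc' = aaabbbccc ✓
- |vxy| = |'abbb'| = 4 ≤ 4 ✓
- |vy| = |'ab'| = 2 > 0 ✓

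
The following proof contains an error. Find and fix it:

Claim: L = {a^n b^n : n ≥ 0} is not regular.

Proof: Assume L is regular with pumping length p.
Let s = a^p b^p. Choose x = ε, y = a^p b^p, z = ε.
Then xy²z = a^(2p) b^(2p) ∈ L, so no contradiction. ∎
Error: The decomposition violates |xy| ≤ p. With y = a^p b^p, |xy| = |y| = 2p > p. (The proof also miscomputes xy²z, which would be a^p b^p a^p b^p rather than a^(2p) b^(2p), and it wrongly treats one harmless decomposition as settling the matter — the prover does not get to choose the decomposition.)

Correction: The pumping lemma requires |xy| ≤ p, and the argument must handle every decomposition satisfying |xy| ≤ p, |y| ≥ 1. Since s starts with p a's, any such y consists only of a's, say y = a^k with k ≥ 1. Then xy²z = a^(p+k) b^p has unequal numbers of a's and b's, so xy²z ∉ L — the required contradiction.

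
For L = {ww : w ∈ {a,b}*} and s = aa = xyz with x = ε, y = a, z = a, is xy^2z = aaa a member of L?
No

xy²z = ε · aa · a = aaa.
aaa has odd length 3, so it cannot be written as ww and is not in L.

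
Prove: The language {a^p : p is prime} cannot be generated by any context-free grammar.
Assume for contradiction that L is context-free, and let p ≥ 1 be the pumping length given by the pumping lemma for CFLs.
Choose a prime q with q ≥ p and let s = a^q. Then s ∈ L and |s| = q ≥ p.
By the CFL pumping lemma, s = uvxyz for some u, v, x, y, z with |vxy| ≤ p, |vy| ≥ 1, and uv^i xy^i z ∈ L for every i ≥ 0.
All symbols are a's, so only lengths matter: let k = |vy|, with 1 ≤ k ≤ p. Then |uv^i xy^i z| = q + (i − 1)k.

Take i = q + 1: the length is q + qk = q(k + 1).
Both factors satisfy q ≥ 2 and k + 1 ≥ 2, so q(k + 1) is composite and uv^(q+1) xy^(q+1) z ∉ L.

This contradicts the CFL pumping lemma, which requires uv^i xy^i z ∈ L for all i ≥ 0.
Hence L = {a^p : p is prime} is not context-free. ∎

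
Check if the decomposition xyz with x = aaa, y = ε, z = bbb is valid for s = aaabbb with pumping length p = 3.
Violated: |y| > 0

The decomposition x = aaa, y = ε, z = bbb for s = aaabbb with p = 3
violates the constraint: |y| > 0

|y| = 0, but the pumping lemma requires |y| > 0 (y must be non-empty).

Pumping lemma constraints:
1. xyz = s (decomposition is valid)
2. |xy| ≤ p
3. |y| > 0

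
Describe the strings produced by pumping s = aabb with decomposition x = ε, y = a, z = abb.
{xy^i z : i ≥ 0} = {a^(i+1) b^2 : i ≥ 0} = {abb, aabb, aaabb, ...}

With x = ε, y = a, z = abb: Starting with aabb and pumping the first 'a' (z = abb keeps the second 'a'), we get strings with i+1 a's followed by 2 b's for i = 0, 1, 2, ...; note bb is not produced because z always contributes one a.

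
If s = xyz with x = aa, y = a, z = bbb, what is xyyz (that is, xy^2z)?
aaaabbb

Given x = 'aa', y = 'a', z = 'bbb' and i = 2:

xy^2z = x + y·y·...·y (2 times) + z
       = 'aa' + 'a'^2 + 'bbb'
       = 'aa' + 'aa' + 'bbb'
       = 'aaaabbb'

The pumped string is 'aaaabbb' with length 7.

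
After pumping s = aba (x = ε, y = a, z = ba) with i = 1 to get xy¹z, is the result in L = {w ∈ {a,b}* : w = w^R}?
Yes

xy¹z = ε · a · ba = aba.
aba reversed is aba, the same string, so it is a palindrome and is in L.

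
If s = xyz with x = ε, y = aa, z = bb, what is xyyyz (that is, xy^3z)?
aaaaaabb

Given x = '', y = 'aa', z = 'bb' and i = 3:

xy^3z = x + y·y·...·y (3 times) + z
       = '' + 'aa'^3 + 'bb'
       = '' + 'aaaaaa' + 'bb'
       = 'aaaaaabb'

The pumped string is 'aaaaaabb' with length 8.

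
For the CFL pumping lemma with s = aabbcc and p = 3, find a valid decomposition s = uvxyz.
u='aa', v='b', x='b', y='c', z='c'

For s = aabbcc with pumping length p = 3:

One valid decomposition:
- u = 'aa'
- v = 'b'
- x = 'b'
- y = 'c'
- z = 'c'

Verification:
- uvxyz = 'aa' + 'b' + 'b' + 'c' + 'c' = aabbcc ✓
- |vxy| = |'bbc'| = 3 ≤ 3 ✓
- |vy| = |'bc'| = 2 > 0 ✓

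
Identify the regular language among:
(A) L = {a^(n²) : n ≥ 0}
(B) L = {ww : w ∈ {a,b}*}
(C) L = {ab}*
(C) {ab}*

(C) L = {ab}* is regular.

This can be recognized by a finite automaton (DFA/NFA).
Regular expressions like {ab}* define regular languages.

The other choices are not regular:
- {ww : w ∈ {a,b}*}: After pumping, the two halves no longer match
- {a^(n²) : n ≥ 0}: After pumping, length is no longer a perfect square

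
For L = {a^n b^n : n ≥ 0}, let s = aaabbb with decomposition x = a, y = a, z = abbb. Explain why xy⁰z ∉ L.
xy⁰z = aabbb ∉ L

Pumping with i = 0 replaces y = a by y⁰ = ε:
- Original: s = xyz = aaabbb; aaabbb = a^3 b^3 has equal counts (3 = 3), so it is in L
- Pumped: xy⁰z = a · ε · abbb = aabbb
- aabbb has 2 a's and 3 b's; 2 ≠ 3, so it is not in L

The pumping lemma would require xy⁰z ∈ L, so this decomposition yields a contradiction.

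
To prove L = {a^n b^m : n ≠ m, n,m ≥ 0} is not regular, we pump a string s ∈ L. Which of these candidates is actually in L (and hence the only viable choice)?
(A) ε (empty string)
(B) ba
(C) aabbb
(C) aabbb

The pumping lemma is applied to a string s that lies in L, so first check membership of each option:
- (A) ε = a^0 b^0 has n = m = 0, so it is not in L ✗
- (B) ba has an a after a b, so it is not of the form a^n b^m and is not in L ✗
- (C) aabbb = a^2 b^3 with 2 ≠ 3, so it is in L ✓

Only (C) aabbb is in L, so it is the only candidate that could play the role of s.
(In a complete proof one picks s in terms of the pumping length p so that |s| ≥ p is guaranteed; a fixed string like aabbb illustrates the shape of such an s.)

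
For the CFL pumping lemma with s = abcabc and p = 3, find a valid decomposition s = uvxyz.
u='ab', v='c', x='a', y='b', z='c'

For s = abcabc with pumping length p = 3:

One valid decomposition:
- u = 'ab'
- v = 'c'
- x = 'a'
- y = 'b'
- z = 'c'

Verification:
- uvxyz = 'ab' + 'c' + 'a' + 'b' + 'c' = abcabc ✓
- |vxy| = |'cab'| = 3 ≤ 3 ✓
- |vy| = |'cb'| = 2 > 0 ✓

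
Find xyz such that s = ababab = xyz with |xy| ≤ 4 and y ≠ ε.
x = '', y = 'aba', z = 'bab'

For s = ababab and p = 4, one valid decomposition is:
- x = '' (length 0)
- y = 'aba' (length 3)
- z = 'bab' (length 3)

Verification:
- xyz = '' + 'aba' + 'bab' = ababab ✓
- |xy| = 3 ≤ 4 ✓
- |y| = 3 > 0 ✓

All pumping lemma constraints are satisfied.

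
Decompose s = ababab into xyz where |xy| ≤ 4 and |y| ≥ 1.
x = '', y = 'abab', z = 'ab'

For s = ababab and p = 4, one valid decomposition is:
- x = '' (length 0)
- y = 'abab' (length 4)
- z = 'ab' (length 2)

Verification:
- xyz = '' + 'abab' + 'ab' = ababab ✓
- |xy| = 4 ≤ 4 ✓
- |y| = 4 > 0 ✓

All pumping lemma constraints are satisfied.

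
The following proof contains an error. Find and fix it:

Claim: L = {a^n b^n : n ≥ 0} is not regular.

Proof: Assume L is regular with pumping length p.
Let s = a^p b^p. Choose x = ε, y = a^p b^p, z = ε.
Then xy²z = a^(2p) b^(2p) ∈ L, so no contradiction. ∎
Error: The decomposition violates |xy| ≤ p. With y = a^p b^p, |xy| = |y| = 2p > p. (The proof also miscomputes xy²z, which would be a^p b^p a^p b^p rather than a^(2p) b^(2p), and it wrongly treats one harmless decomposition as settling the matter — the prover does not get to choose the decomposition.)

Correction: The pumping lemma requires |xy| ≤ p, and the argument must handle every decomposition satisfying |xy| ≤ p, |y| ≥ 1. Since s starts with p a's, any such y consists only of a's, say y = a^k with k ≥ 1. Then xy²z = a^(p+k) b^p has unequal numbers of a's and b's, so xy²z ∉ L — the required contradiction.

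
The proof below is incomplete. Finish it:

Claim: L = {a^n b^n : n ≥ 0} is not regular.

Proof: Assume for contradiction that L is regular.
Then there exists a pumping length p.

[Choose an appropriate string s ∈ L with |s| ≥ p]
s = a^p b^p

This string is in L (has equal a's and b's) and has length 2p ≥ p.
Any decomposition xyz with |xy| ≤ p means y consists only of a's,
so pumping will unbalance the counts.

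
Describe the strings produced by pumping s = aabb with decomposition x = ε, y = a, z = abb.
{xy^i z : i ≥ 0} = {a^(i+1) b^2 : i ≥ 0} = {abb, aabb, aaabb, ...}

With x = ε, y = a, z = abb: Starting with aabb and pumping the first 'a' (z = abb keeps the second 'a'), we get strings with i+1 a's followed by 2 b's for i = 0, 1, 2, ...; note bb is not produced because z always contributes one a.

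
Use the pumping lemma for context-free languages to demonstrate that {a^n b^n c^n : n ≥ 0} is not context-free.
Assume for contradiction that L is context-free, and let p ≥ 1 be the pumping length given by the pumping lemma for CFLs.
Choose s = a^p b^p c^p. Then s ∈ L and |s| = 3p ≥ p.
By the CFL pumping lemma, s = uvxyz for some u, v, x, y, z with |vxy| ≤ p, |vy| ≥ 1, and uv^i xy^i z ∈ L for every i ≥ 0.

Because |vxy| ≤ p, the window vxy cannot contain both an a and a c: any substring of s containing both must include the entire block b^p plus at least one a and one c, so it has length ≥ p + 2 > p.
Hence at least one of the letters a, c does not occur in vy at all.

Take i = 0: the string uxz is obtained from s by deleting |vy| ≥ 1 symbols, so |uxz| = 3p − |vy| < 3p.
But the letter (a or c) that does not occur in vy still occurs exactly p times in uxz. Every string of L with exactly p copies of some letter is a^p b^p c^p, of length 3p. Since |uxz| < 3p, uxz ∉ L.

This contradicts the CFL pumping lemma, which requires uv^i xy^i z ∈ L for all i ≥ 0.
Hence L = {a^n b^n c^n : n ≥ 0} is not context-free. ∎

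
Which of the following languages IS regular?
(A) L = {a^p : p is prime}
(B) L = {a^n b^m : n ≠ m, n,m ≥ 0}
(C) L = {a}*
(C) {a}*

(C) L = {a}* is regular.

This can be recognized by a finite automaton (DFA/NFA).
Regular expressions like {a}* define regular languages.

The other choices are not regular:
- {a^p : p is prime}: After pumping, the length becomes composite
- {a^n b^m : n ≠ m, n,m ≥ 0}: After pumping a's, we can make n = m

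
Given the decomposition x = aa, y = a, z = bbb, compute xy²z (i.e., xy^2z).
aaaabbb

Given x = 'aa', y = 'a', z = 'bbb' and i = 2:

xy^2z = x + y·y·...·y (2 times) + z
       = 'aa' + 'a'^2 + 'bbb'
       = 'aa' + 'aa' + 'bbb'
       = 'aaaabbb'

The pumped string is 'aaaabbb' with length 7.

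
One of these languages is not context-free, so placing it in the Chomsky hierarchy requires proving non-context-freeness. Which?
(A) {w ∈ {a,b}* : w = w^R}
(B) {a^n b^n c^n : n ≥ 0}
(B) {a^n b^n c^n : n ≥ 0}

(B) {a^n b^n c^n : n ≥ 0} requires the CFL pumping lemma.

- {w ∈ {a,b}* : w = w^R} is context-free (but not regular)
  • Can be shown non-regular with the regular pumping lemma
  • After pumping, the string is no longer symmetric

- {a^n b^n c^n : n ≥ 0} is NOT context-free
  • Requires the CFL pumping lemma to prove
  • Cannot maintain three equal counts simultaneously

The CFL pumping lemma is "stronger" in that it can prove non-membership
in the larger class of context-free languages.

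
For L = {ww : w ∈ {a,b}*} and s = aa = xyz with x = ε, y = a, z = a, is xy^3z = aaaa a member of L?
Yes

xy³z = ε · aaa · a = aaaa.
aaaa splits into halves aa · aa, which are equal, so it is in L (w = aa).
(A single pumped string landing in L is not a contradiction by itself; a non-regularity proof needs some i for which xy^i z ∉ L, for every admissible decomposition.)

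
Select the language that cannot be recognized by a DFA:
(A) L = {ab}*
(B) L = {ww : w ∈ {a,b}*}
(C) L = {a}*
(B) {ww : w ∈ {a,b}*}

(B) L = {ww : w ∈ {a,b}*} is NOT regular.

The pumping lemma can be used to prove this:
After pumping, the two halves no longer match

The other languages are regular because they can be recognized by finite automata.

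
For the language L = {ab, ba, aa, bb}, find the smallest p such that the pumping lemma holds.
p = 3

For a finite language L, the pumping lemma holds vacuously if p > max|s| for s ∈ L.

The longest string in L = {ab, ba, aa, bb} has length 2.
If p = 3, then no string s ∈ L has |s| ≥ p, so the condition is vacuously true.

The minimum pumping length is p = 3.

Why no smaller p works: for any p ≤ 2, the longest string s ∈ L has |s| = 2 ≥ p, so it would
have to be pumpable; but pumping up (i = 2, 3, ...) produces ever longer strings, which cannot all lie in the
finite language L. So the pumping property fails for every p ≤ 2.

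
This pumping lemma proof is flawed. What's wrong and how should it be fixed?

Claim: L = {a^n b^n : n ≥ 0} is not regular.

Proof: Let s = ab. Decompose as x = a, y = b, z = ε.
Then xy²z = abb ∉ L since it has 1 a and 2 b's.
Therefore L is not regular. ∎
Error: The string s = ab might be shorter than the pumping length p.

Correction: Choose s = a^p b^p to ensure |s| ≥ p. Also, the decomposition is wrong: with |xy| ≤ p, y cannot include b's when s starts with p a's.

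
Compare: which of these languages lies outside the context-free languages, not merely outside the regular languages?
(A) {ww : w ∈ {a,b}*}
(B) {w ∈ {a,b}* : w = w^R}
(A) {ww : w ∈ {a,b}*}

(A) {ww : w ∈ {a,b}*} requires the CFL pumping lemma.

- {w ∈ {a,b}* : w = w^R} is context-free (but not regular)
  • Can be shown non-regular with the regular pumping lemma
  • After pumping, the string is no longer symmetric

- {ww : w ∈ {a,b}*} is NOT context-free
  • Requires the CFL pumping lemma to prove
  • Cannot verify equality of two arbitrary substrings

The CFL pumping lemma is "stronger" in that it can prove non-membership
in the larger class of context-free languages.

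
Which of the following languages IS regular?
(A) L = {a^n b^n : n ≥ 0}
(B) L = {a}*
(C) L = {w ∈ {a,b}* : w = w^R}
(B) {a}*

(B) L = {a}* is regular.

This can be recognized by a finite automaton (DFA/NFA).
Regular expressions like {a}* define regular languages.

The other choices are not regular:
- {w ∈ {a,b}* : w = w^R}: After pumping, the string is no longer symmetric
- {a^n b^n : n ≥ 0}: After pumping, the number of a's and b's become unequal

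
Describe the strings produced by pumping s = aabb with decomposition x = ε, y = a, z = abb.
{xy^i z : i ≥ 0} = {a^(i+1) b^2 : i ≥ 0} = {abb, aabb, aaabb, ...}

With x = ε, y = a, z = abb: Starting with aabb and pumping the first 'a' (z = abb keeps the second 'a'), we get strings with i+1 a's followed by 2 b's for i = 0, 1, 2, ...; note bb is not produced because z always contributes one a.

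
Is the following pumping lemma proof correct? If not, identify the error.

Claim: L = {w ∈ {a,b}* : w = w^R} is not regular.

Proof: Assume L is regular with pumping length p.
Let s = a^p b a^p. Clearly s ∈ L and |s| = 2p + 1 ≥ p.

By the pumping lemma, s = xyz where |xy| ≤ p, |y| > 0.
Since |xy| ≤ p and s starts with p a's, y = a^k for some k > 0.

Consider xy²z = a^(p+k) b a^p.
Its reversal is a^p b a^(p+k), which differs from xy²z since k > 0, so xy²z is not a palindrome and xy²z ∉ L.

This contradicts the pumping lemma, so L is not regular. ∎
The proof is correct.

This proof is valid because:
1. s = a^p b a^p is in L and is chosen in terms of p, so |s| ≥ p holds for every p
2. The decomposition analysis is correct: |xy| ≤ p forces y to lie inside the leading a's
3. The contradiction is valid: a^(p+k) b a^p has more a's before the b than after it, so it is not a palindrome
4. The conclusion follows logically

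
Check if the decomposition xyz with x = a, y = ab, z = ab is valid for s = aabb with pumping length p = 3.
Violated: xyz = s

The decomposition x = a, y = ab, z = ab for s = aabb with p = 3
violates the constraint: xyz = s

xyz = 'a' + 'ab' + 'ab' = 'aabab' ≠ 'aabb' = s. The decomposition doesn't reconstruct s.

Pumping lemma constraints:
1. xyz = s (decomposition is valid)
2. |xy| ≤ p
3. |y| > 0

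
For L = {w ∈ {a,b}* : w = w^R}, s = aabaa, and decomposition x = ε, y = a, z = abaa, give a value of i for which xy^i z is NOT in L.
i = 2

xy²z = ε · aa · abaa = aaabaa; aaabaa reversed is aabaaa ≠ aaabaa, so it is not a palindrome and is not in L.
(Other choices also work, e.g. i = 0, 3; only i = 1 is guaranteed to stay in L since xy¹z = s.)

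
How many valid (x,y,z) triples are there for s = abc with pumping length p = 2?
3

For s = 'abc' with pumping length p = 2:

Constraints: |xy| ≤ 2, |y| > 0

Valid decompositions (|xy| ≤ p, |y| ≥ 1):
  • x='', y='a', z='bc'
  • x='a', y='b', z='c'
  • x='', y='ab', z='c'

Total count: 3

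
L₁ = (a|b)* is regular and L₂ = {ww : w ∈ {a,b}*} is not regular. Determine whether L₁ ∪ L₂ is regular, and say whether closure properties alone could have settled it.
Yes — L₁ ∪ L₂ is regular.

{ww} ⊆ (a|b)*, so L₁ ∪ L₂ = (a|b)*, which is regular.

Note that the bare facts "L₁ regular, L₂ non-regular" do not settle the question by themselves: the closure of regular languages under ∪, ∩, complement and difference applies only when BOTH operands are regular. With a non-regular operand the result can come out regular or non-regular depending on the specific languages, so one has to work out L₁ ∪ L₂ for this particular pair, as above.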